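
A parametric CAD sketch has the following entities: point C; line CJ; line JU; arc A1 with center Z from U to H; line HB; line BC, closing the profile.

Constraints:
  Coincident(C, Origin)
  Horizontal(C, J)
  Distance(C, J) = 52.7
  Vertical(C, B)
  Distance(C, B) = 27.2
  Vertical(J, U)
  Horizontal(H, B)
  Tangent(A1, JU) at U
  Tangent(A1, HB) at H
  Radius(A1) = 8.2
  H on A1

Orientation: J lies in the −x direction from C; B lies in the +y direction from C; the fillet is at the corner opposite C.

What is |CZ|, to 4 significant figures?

48.39

C is at the origin; C and J share the same y with |CJ| = 52.7 and J on the −x side, so J = (-52.70, 0.000). C and B share the same x with |CB| = 27.2 and B on the +y side, so B = (0.000, 27.20). The virtual corner opposite C is at (-52.70, 27.20). Tangency of A1 to JU means the radius ZU is perpendicular to JU and the tangent condition forces ZH to be normal to HB, with radius 8.2, so the center Z sits 8.2 in from both sides at Z = (-44.50, 19.00). Then |CZ| = |Z − C| = 48.39.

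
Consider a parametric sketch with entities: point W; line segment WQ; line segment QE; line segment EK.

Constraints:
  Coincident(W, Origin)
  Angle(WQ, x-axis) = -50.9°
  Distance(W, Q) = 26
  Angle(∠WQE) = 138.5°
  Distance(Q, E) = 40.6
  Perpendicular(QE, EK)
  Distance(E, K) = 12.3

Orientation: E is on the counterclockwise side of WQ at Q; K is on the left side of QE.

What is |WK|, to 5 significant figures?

60.275

∠WQE = 138.5°, so QE runs at -50.9° + (180° − 138.5°) = -9.4000° from the x-axis; with |QE| = 40.6, E = Q + 40.6·(cos -9.4000°, sin -9.4000°) = (56.452, -26.808). QE ⟂ EK; with |EK| = 12.3 on the left of QE, K = E + 12.3·(0.16333, 0.98657) = (58.461, -14.673). Then |WK| = |K − W| = 60.275.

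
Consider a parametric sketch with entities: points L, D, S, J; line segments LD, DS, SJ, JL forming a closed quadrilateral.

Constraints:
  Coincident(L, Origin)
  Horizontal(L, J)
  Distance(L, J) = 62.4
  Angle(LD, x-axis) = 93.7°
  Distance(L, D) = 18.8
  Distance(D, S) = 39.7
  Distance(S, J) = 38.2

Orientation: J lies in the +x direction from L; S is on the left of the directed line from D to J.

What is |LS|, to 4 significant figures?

47.01

L is at the origin; L and J share the same y with |LJ| = 62.4 and J in +x, so J = (62.4, 0). LD runs at 93.7° with |LD| = 18.8, so D = (-1.213, 18.76). S is determined by |DS| = 39.7 and |SJ| = 38.2 together: it lies at the intersection of circle(D, 39.7) and circle(J, 38.2). With |DJ| = 66.32, the foot of the radical line on DJ is 34.04 from D and the perpendicular offset is √(39.7² − 34.04²) = 20.43. Taking the left-of-DJ solution: S = (37.22, 28.72).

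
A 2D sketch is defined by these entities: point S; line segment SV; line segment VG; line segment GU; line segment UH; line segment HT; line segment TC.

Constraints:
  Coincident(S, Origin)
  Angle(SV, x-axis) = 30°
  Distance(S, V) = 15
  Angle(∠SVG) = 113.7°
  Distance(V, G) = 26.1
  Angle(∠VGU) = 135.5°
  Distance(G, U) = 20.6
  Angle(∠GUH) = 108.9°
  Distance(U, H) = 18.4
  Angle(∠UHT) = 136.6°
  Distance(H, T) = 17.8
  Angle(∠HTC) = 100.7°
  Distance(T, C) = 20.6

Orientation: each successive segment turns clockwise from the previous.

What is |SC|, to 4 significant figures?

12.98

∠UHT = 136.6° gives HT at 164.7° from the x-axis; with |HT| = 17.8, T = (3.918, -32.26). ∠HTC = 100.7° gives TC at 85.40° from the x-axis; with |TC| = 20.6, C = (5.571, -11.72). Then |SC| = |C − S| = 12.98.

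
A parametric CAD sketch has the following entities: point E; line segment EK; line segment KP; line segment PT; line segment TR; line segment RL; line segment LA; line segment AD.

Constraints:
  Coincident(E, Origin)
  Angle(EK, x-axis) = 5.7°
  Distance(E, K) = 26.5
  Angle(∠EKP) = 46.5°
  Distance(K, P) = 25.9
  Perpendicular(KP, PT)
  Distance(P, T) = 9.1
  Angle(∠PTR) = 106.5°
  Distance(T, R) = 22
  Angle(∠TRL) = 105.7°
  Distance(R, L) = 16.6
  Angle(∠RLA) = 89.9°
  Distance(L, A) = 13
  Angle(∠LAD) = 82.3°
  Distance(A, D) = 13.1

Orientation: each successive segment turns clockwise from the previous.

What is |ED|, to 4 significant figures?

14.17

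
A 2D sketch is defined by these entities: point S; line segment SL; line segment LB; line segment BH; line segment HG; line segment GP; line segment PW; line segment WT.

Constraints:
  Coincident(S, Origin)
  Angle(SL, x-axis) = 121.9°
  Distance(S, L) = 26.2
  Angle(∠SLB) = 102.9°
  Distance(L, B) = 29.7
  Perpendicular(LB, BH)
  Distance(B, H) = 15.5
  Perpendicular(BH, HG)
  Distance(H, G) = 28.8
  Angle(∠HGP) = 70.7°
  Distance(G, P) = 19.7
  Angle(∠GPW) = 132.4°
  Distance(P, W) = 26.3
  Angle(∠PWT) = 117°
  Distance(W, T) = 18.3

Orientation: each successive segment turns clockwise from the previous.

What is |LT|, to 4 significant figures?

45.67

S is at the origin; SL runs at 121.9° with length 26.2, so L = (-13.85, 22.24). ∠SLB = 102.9° gives LB at 44.80° from the x-axis; with |LB| = 29.7, B = (7.229, 43.17). The perpendicularity gives BH at right angles to LB, so BH runs at -45.20°; with |BH| = 15.5, H = (18.15, 32.17). The perpendicularity gives HG at right angles to BH, so HG runs at -135.2°; with |HG| = 28.8, G = (-2.285, 11.88). ∠HGP = 70.7° gives GP at 115.5° from the x-axis; with |GP| = 19.7, P = (-10.77, 29.66). ∠GPW = 132.4° gives PW at 67.90° from the x-axis; with |PW| = 26.3, W = (-0.8710, 54.03). ∠PWT = 117.0° gives WT at 4.900° from the x-axis; with |WT| = 18.3, T = (17.36, 55.59). Then |LT| = |T − L| = 45.67.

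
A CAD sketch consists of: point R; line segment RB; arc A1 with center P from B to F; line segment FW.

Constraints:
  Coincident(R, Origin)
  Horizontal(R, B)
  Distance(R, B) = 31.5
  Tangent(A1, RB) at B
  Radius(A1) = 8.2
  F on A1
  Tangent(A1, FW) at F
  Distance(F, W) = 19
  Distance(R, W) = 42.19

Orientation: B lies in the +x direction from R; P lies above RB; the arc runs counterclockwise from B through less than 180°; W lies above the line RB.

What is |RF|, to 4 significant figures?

40.63

Checks: |PF| = 8.200 ✓; ∠(PF, FW) = 90.00° ✓; |FW| = 19.00 ✓; |RW| = 42.19 ✓.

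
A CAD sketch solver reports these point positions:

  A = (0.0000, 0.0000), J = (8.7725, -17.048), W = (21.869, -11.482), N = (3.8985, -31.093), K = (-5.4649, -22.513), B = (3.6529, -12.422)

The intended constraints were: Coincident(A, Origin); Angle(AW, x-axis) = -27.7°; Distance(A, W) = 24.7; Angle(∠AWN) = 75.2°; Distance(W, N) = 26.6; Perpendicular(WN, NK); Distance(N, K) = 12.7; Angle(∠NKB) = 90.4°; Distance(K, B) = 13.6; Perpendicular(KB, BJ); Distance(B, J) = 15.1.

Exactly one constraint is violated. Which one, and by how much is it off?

Distance(B, J) = 15.1 — off by 8.20.

A = (0.00, 0.00) ✓; AW at -27.70° ✓; |AW| = 24.70 ✓; ∠AWN = 75.20° ✓; |WN| = 26.60 ✓; ∠(WN, NK) = 90.00° ✓; |NK| = 12.70 ✓; ∠NKB = 90.40° ✓; |KB| = 13.60 ✓; ∠(KB, BJ) = 90.00° ✓; |BJ| = 6.900 ✗.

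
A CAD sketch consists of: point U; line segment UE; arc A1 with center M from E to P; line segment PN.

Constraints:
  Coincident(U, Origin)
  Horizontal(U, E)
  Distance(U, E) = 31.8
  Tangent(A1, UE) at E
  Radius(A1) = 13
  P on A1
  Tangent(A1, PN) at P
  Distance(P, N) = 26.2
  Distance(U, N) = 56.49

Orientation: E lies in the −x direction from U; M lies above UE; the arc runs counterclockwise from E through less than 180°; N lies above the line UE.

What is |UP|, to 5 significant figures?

30.378

Checks: |MP| = 13.00 ✓; ∠(MP, PN) = 90.00° ✓; |PN| = 26.20 ✓; |UN| = 56.49 ✓.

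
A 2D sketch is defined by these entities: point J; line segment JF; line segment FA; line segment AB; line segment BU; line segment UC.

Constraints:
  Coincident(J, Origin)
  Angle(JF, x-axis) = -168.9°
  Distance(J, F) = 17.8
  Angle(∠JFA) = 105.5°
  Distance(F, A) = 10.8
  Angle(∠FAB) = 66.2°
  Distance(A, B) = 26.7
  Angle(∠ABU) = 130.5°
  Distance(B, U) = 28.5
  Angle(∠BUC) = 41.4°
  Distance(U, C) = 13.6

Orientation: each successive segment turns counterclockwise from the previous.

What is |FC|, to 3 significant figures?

29.1

J is at the origin; JF runs at -168.9° with length 17.8, so F = (-17.5, -3.43). ∠JFA = 105.5° gives FA at -94.4° from the x-axis; with |FA| = 10.8, A = (-18.3, -14.2). ∠FAB = 66.2° gives AB at 19.4° from the x-axis; with |AB| = 26.7, B = (6.89, -5.33). ∠ABU = 130.5° gives BU at 68.9° from the x-axis; with |BU| = 28.5, U = (17.1, 21.3). ∠BUC = 41.4° gives UC at -152° from the x-axis; with |UC| = 13.6, C = (5.09, 15.0). Then |FC| = |C − F| = 29.1.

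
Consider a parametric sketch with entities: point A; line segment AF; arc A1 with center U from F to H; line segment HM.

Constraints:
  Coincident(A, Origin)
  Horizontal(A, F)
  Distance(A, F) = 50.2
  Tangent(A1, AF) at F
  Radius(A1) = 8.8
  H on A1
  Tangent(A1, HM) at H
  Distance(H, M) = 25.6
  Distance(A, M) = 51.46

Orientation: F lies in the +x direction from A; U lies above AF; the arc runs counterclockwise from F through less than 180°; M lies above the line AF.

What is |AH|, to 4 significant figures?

58.52

A is at the origin; AF is horizontal with |AF| = 50.2 and F on the +x side, so F = (50.20, 0.000). A1 meets AF tangentially, so UF is at right angles to AF, so U = F + (0, 8.8) = (50.20, 8.800). Since UH ⟂ HM (tangency), |UM| = √(8.8² + 25.6²) = 27.07 regardless of where H sits on A1. So M lies on both circle(A, 51.46) and circle(U, 27.07); the above-AF intersection is M = (39.08, 33.48). H is the foot of the tangent from M: H = (56.61, 14.83).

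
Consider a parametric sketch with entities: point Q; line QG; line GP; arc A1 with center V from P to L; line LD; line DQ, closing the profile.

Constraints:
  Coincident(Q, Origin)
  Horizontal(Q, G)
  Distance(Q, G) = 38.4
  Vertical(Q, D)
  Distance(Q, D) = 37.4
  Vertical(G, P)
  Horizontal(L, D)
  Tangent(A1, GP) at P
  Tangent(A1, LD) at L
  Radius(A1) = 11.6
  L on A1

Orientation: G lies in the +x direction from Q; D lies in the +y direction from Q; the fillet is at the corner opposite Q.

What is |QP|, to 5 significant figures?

46.262

Q is at the origin; Q and G share the same y with |QG| = 38.4 and G on the +x side, so G = (38.400, 0.0000). Q and D share the same x with |QD| = 37.4 and D on the +y side, so D = (0.0000, 37.400). The virtual corner opposite Q is at (38.400, 37.400). A1 meets GP tangentially, so VP is at right angles to GP and tangency of A1 to LD means the radius VL is perpendicular to LD, with radius 11.6, so the center V sits 11.6 in from both sides at V = (26.800, 25.800). That places the tangent points at P = (38.400, 25.800) on GP and L = (26.800, 37.400) on LD. Then |QP| = |P − Q| = 46.262.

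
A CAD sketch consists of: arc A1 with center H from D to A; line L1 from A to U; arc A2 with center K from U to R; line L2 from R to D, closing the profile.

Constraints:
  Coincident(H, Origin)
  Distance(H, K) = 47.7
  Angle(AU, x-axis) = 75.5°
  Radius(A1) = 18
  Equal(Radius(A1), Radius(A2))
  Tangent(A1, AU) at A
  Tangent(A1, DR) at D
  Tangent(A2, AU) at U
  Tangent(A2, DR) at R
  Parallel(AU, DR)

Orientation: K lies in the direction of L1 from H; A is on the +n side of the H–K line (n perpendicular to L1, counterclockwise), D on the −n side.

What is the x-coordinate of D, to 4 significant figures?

17.43

The slot axis is L1's direction at 75.5°, so u = (cos 75.5°, sin 75.5°) = (0.2504, 0.9681) and n = (−sin 75.5°, cos 75.5°) = (-0.9681, 0.2504). H is at the origin and K lies 47.7 along u from H, so K = 47.7·u = (11.94, 46.18). Tangency of A1 to both parallel lines with radius 18.0 puts A and D at H ± 18.0·n: A = (-17.43, 4.507), D = (17.43, -4.507). So D.x = 17.43.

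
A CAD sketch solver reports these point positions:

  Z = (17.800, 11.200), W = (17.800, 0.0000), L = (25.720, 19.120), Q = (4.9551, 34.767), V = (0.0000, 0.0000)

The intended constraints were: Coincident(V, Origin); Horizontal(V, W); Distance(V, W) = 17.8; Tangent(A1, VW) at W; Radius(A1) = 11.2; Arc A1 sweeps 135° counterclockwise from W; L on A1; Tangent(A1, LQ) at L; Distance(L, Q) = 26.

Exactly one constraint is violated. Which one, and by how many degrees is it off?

Tangent(A1, LQ) at L — off by 8.00°.

V = (0.00, 0.00) ✓; V.y = 0.00, W.y = 0.00 ✓; |VW| = 17.80 ✓; ∠(ZW, WV) = 90.00° ✓; |ZW| = 11.20 ✓; bearing(Z→L) − bearing(Z→W) = 135.0° ✓; |ZL| = 11.20 ✓; ∠(ZL, LQ) = 82.00° ✗; |LQ| = 26.00 ✓.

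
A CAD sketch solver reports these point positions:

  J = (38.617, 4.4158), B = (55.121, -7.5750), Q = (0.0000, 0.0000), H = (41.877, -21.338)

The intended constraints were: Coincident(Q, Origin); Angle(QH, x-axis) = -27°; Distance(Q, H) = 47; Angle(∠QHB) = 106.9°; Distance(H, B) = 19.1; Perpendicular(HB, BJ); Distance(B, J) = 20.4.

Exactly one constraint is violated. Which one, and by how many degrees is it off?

Perpendicular(HB, BJ) — off by 7.90°.

Q = (0.00, 0.00) ✓; QH at -27.00° ✓; |QH| = 47.00 ✓; ∠QHB = 106.9° ✓; |HB| = 19.10 ✓; ∠(HB, BJ) = 97.90° ✗; |BJ| = 20.40 ✓.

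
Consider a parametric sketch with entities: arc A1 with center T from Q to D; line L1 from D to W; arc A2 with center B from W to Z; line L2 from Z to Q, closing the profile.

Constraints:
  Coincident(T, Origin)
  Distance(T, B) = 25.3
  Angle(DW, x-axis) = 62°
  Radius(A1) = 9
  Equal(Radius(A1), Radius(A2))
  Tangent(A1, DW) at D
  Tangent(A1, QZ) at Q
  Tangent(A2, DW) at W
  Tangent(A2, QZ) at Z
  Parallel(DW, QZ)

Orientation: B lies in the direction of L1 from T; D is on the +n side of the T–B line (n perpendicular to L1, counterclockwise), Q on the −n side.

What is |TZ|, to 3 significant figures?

26.9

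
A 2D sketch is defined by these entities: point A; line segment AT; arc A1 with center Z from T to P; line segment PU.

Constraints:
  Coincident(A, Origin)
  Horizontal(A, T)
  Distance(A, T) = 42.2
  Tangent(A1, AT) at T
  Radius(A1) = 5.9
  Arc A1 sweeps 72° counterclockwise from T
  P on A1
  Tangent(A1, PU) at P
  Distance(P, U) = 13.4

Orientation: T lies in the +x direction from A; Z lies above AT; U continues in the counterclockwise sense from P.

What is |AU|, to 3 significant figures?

54.6

A is at the origin; A and T share the same y with |AT| = 42.2 and T on the +x side, so T = (42.2, 0.00). Tangency of A1 to AT means the radius ZT is perpendicular to AT, so Z = T + (0, 5.9) = (42.2, 5.90). On A1, T sits at bearing -90° from Z; a 72° counterclockwise sweep puts P at bearing -18°, so P = Z + 5.9·(cos -18°, sin -18°) = (47.8, 4.08). Since A1 is tangent to PU there, ZP ⟂ PU, so PU runs along (−sin -18°, cos -18°); with |PU| = 13.4, U = (52.0, 16.8). Then |AU| = |U − A| = 54.6.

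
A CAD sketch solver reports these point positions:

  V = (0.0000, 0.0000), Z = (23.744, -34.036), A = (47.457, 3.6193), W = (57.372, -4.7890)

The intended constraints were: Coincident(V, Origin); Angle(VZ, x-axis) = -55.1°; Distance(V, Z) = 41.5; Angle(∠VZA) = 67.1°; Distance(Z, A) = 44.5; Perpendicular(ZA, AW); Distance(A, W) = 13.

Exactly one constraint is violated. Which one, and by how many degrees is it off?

Perpendicular(ZA, AW) — off by 8.10°.

V = (0.00, 0.00) ✓; VZ at -55.10° ✓; |VZ| = 41.50 ✓; ∠VZA = 67.10° ✓; |ZA| = 44.50 ✓; ∠(ZA, AW) = 98.10° ✗; |AW| = 13.00 ✓.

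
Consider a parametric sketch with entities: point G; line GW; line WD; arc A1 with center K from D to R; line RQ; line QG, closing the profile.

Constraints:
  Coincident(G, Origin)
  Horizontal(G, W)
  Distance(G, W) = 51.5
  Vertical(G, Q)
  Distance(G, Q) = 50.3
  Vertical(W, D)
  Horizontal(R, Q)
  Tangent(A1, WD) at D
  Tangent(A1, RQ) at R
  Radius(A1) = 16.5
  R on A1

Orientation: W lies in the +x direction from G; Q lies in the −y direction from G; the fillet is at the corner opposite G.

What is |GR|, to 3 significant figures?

61.3

G is at the origin; G and W share the same y with |GW| = 51.5 and W on the +x side, so W = (51.5, 0.00). GQ is vertical with |GQ| = 50.3 and Q on the −y side, so Q = (0.00, -50.3). The virtual corner opposite G is at (51.5, -50.3). A1 meets WD tangentially, so KD is at right angles to WD and the tangent condition forces KR to be normal to RQ, with radius 16.5, so the center K sits 16.5 in from both sides at K = (35.0, -33.8). That places the tangent points at D = (51.5, -33.8) on WD and R = (35.0, -50.3) on RQ. Then |GR| = |R − G| = 61.3.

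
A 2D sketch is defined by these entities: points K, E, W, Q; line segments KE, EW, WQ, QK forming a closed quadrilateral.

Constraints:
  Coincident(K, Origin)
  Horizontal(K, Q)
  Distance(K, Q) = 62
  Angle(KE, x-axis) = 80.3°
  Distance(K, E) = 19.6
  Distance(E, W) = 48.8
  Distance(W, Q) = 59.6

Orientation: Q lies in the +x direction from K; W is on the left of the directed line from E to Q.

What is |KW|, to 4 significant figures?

65.89

Checks: |EW| = 48.80 ✓; |WQ| = 59.60 ✓.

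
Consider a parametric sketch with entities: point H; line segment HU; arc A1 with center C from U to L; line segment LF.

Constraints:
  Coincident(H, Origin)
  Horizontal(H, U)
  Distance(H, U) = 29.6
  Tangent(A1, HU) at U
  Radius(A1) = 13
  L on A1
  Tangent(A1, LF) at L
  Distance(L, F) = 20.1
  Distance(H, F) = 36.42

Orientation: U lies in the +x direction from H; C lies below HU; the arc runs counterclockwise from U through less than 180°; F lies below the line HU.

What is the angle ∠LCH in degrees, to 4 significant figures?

22.03°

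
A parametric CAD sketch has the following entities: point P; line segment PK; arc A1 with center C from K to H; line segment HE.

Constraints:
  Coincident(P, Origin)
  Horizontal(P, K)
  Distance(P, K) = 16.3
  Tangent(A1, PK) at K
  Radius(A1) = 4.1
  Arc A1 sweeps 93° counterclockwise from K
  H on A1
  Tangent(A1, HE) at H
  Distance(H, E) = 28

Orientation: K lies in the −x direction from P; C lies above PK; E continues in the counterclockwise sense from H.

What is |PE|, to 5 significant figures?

35.052

On A1, K sits at bearing -90° from C; a 93° counterclockwise sweep puts H at bearing 3°, so H = C + 4.1·(cos 3°, sin 3°) = (-12.206, 4.3146). A1 meets HE tangentially, so CH is at right angles to HE, so HE runs along (−sin 3°, cos 3°); with |HE| = 28.0, E = (-13.671, 32.276). Then |PE| = |E − P| = 35.052.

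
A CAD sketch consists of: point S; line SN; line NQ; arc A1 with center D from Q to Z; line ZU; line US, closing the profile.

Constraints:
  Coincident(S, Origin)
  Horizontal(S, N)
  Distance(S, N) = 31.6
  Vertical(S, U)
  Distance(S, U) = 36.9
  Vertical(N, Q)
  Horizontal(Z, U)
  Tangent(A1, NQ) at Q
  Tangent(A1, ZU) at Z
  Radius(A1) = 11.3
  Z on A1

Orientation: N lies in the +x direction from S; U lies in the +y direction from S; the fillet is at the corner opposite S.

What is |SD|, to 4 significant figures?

32.67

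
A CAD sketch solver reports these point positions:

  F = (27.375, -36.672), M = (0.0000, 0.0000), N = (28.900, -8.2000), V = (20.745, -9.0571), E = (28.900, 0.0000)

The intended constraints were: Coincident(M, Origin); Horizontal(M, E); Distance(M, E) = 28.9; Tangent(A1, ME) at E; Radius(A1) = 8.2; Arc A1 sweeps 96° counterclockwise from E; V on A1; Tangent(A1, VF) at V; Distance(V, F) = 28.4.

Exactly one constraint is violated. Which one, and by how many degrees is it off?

Tangent(A1, VF) at V — off by 7.50°.

M = (0.00, 0.00) ✓; M.y = 0.00, E.y = 0.00 ✓; |ME| = 28.90 ✓; ∠(NE, EM) = 90.00° ✓; |NE| = 8.200 ✓; bearing(N→V) − bearing(N→E) = 96.00° ✓; |NV| = 8.200 ✓; ∠(NV, VF) = 82.50° ✗; |VF| = 28.40 ✓.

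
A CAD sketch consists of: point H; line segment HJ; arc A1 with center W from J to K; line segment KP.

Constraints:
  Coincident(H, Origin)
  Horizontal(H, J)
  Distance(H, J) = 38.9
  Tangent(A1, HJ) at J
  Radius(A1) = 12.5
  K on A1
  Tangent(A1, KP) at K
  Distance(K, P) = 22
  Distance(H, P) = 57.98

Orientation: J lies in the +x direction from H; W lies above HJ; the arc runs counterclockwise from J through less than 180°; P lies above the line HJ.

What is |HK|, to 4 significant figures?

53.36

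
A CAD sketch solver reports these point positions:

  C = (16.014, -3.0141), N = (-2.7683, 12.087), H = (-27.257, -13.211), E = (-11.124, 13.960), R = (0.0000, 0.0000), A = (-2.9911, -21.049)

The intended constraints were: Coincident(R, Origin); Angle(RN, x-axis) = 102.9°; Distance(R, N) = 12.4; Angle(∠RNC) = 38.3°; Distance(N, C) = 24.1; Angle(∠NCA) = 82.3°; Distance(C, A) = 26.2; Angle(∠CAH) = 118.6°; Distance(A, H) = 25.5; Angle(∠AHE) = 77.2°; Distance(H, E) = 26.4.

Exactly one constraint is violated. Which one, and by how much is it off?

Distance(H, E) = 26.4 — off by 5.20.

R = (0.00, 0.00) ✓; RN at 102.9° ✓; |RN| = 12.40 ✓; ∠RNC = 38.30° ✓; |NC| = 24.10 ✓; ∠NCA = 82.30° ✓; |CA| = 26.20 ✓; ∠CAH = 118.6° ✓; |AH| = 25.50 ✓; ∠AHE = 77.20° ✓; |HE| = 31.60 ✗.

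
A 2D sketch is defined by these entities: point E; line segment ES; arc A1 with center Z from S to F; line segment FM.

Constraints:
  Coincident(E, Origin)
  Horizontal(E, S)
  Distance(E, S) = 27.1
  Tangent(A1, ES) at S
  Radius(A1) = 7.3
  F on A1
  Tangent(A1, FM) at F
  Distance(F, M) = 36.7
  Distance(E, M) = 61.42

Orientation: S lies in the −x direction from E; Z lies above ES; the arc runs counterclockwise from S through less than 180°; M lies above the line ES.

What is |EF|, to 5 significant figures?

25.249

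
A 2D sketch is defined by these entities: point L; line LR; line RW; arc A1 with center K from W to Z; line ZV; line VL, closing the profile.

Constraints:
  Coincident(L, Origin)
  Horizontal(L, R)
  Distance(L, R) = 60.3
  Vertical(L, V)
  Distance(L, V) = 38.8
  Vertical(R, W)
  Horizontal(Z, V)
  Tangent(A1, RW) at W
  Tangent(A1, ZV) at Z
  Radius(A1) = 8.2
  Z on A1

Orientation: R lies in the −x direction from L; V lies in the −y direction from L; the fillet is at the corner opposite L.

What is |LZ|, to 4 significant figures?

64.96

The virtual corner opposite L is at (-60.30, -38.80). A1 meets RW tangentially, so KW is at right angles to RW and tangency of A1 to ZV means the radius KZ is perpendicular to ZV, with radius 8.2, so the center K sits 8.2 in from both sides at K = (-52.10, -30.60). That places the tangent points at W = (-60.30, -30.60) on RW and Z = (-52.10, -38.80) on ZV. Then |LZ| = |Z − L| = 64.96.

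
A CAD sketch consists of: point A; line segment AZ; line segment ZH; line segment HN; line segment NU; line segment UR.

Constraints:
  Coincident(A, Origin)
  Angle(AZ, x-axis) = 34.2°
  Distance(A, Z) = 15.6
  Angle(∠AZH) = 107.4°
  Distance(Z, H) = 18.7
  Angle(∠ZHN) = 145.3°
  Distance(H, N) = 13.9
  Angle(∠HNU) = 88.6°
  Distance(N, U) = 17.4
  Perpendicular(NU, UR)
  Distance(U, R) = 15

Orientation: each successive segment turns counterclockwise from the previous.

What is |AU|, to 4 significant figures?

25.54

A is at the origin; AZ runs at 34.2° with length 15.6, so Z = (12.90, 8.769). ∠AZH = 107.4° gives ZH at 106.8° from the x-axis; with |ZH| = 18.7, H = (7.498, 26.67). ∠ZHN = 145.3° gives HN at 141.5° from the x-axis; with |HN| = 13.9, N = (-3.381, 35.32). ∠HNU = 88.6° gives NU at -127.1° from the x-axis; with |NU| = 17.4, U = (-13.88, 21.45). Then |AU| = |U − A| = 25.54.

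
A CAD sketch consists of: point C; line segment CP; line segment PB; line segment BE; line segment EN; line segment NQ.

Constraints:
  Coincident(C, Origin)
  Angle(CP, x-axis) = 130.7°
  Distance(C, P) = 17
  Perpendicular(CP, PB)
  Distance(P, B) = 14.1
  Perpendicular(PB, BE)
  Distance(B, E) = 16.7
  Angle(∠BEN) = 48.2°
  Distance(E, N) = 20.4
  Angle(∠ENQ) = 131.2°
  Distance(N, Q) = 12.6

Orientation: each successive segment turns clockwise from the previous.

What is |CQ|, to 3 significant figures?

26.5

∠BEN = 48.2° gives EN at 179° from the x-axis; with |EN| = 20.4, N = (-9.90, 9.81). ∠ENQ = 131.2° gives NQ at 130° from the x-axis; with |NQ| = 12.6, Q = (-18.0, 19.5). Then |CQ| = |Q − C| = 26.5.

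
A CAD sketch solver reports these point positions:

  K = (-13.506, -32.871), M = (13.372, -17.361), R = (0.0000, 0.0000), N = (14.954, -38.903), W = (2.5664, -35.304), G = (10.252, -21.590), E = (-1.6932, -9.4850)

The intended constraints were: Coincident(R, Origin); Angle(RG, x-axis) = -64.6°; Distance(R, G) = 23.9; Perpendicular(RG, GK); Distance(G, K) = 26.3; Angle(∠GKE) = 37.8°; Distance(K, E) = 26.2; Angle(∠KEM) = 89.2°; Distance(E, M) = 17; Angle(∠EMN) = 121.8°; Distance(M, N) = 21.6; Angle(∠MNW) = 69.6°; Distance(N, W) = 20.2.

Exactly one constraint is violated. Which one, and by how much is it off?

Distance(N, W) = 20.2 — off by 7.30.

R = (0.00, 0.00) ✓; RG at -64.60° ✓; |RG| = 23.90 ✓; ∠(RG, GK) = 90.00° ✓; |GK| = 26.30 ✓; ∠GKE = 37.80° ✓; |KE| = 26.20 ✓; ∠KEM = 89.20° ✓; |EM| = 17.00 ✓; ∠EMN = 121.8° ✓; |MN| = 21.60 ✓; ∠MNW = 69.60° ✓; |NW| = 12.90 ✗.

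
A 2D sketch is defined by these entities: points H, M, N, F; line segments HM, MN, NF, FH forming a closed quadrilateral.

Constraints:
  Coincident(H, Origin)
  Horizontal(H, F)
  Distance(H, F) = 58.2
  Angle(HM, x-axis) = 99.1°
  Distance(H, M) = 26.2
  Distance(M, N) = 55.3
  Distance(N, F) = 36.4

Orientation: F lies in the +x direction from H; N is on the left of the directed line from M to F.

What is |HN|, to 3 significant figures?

61.6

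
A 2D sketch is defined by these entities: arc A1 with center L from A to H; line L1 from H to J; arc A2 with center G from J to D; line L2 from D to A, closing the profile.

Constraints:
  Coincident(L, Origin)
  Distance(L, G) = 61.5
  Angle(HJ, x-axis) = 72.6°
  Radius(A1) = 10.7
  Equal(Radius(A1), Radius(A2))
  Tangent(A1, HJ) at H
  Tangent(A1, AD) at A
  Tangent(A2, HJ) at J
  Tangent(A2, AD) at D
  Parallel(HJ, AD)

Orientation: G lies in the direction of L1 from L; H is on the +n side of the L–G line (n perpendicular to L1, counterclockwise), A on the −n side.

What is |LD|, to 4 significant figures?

62.42

The slot axis is L1's direction at 72.6°, so u = (cos 72.6°, sin 72.6°) = (0.2990, 0.9542) and n = (−sin 72.6°, cos 72.6°) = (-0.9542, 0.2990). L is at the origin and G lies 61.5 along u from L, so G = 61.5·u = (18.39, 58.69). Tangency of A1 to both parallel lines with radius 10.7 puts H and A at L ± 10.7·n: H = (-10.21, 3.200), A = (10.21, -3.200). Equal radii place J and D the same way about G: J = G + 10.7·n = (8.181, 61.89), D = G − 10.7·n = (28.60, 55.49). Then |LD| = |D − L| = 62.42.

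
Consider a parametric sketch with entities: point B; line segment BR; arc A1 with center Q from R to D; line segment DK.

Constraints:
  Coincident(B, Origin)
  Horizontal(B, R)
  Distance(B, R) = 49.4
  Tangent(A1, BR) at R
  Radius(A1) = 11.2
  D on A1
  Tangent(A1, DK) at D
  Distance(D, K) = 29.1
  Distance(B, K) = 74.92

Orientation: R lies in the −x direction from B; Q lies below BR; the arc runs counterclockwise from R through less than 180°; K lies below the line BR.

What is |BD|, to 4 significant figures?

61.30

B is at the origin; B and R share the same y with |BR| = 49.4 and R on the −x side, so R = (-49.40, 0.000). The tangent condition forces QR to be normal to BR, so Q = R + (0, -11.2) = (-49.40, -11.20). Since QD ⟂ DK (tangency), |QK| = √(11.2² + 29.1²) = 31.18 regardless of where D sits on A1. So K lies on both circle(B, 74.92) and circle(Q, 31.18); the below-BR intersection is K = (-64.18, -38.66). D is the foot of the tangent from K: D = (-60.51, -9.789).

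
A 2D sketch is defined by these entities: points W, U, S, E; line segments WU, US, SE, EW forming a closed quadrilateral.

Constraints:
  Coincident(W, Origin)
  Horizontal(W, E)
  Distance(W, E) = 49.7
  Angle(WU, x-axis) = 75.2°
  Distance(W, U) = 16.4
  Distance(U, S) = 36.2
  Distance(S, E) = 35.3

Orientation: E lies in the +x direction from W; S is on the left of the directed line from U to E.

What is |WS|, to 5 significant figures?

48.790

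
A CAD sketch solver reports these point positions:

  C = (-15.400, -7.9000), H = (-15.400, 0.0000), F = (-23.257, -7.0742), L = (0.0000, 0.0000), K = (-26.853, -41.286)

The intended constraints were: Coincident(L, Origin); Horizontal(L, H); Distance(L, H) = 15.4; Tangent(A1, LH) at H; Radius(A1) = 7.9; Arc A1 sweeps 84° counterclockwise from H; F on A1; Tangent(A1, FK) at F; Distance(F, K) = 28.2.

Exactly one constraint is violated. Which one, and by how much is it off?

Distance(F, K) = 28.2 — off by 6.20.

L = (0.00, 0.00) ✓; L.y = 0.00, H.y = 0.00 ✓; |LH| = 15.40 ✓; ∠(CH, HL) = 90.00° ✓; |CH| = 7.900 ✓; bearing(C→F) − bearing(C→H) = 84.00° ✓; |CF| = 7.900 ✓; ∠(CF, FK) = 90.00° ✓; |FK| = 34.40 ✗.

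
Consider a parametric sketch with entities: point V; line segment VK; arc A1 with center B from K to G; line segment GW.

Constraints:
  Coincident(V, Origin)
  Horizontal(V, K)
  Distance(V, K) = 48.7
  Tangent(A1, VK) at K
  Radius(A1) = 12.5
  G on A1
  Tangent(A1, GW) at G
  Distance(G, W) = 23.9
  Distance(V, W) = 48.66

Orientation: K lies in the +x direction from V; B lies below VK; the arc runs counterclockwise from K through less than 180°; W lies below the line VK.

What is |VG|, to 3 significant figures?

38.0

Checks: |BG| = 12.50 ✓; ∠(BG, GW) = 90.00° ✓; |GW| = 23.90 ✓; |VW| = 48.66 ✓.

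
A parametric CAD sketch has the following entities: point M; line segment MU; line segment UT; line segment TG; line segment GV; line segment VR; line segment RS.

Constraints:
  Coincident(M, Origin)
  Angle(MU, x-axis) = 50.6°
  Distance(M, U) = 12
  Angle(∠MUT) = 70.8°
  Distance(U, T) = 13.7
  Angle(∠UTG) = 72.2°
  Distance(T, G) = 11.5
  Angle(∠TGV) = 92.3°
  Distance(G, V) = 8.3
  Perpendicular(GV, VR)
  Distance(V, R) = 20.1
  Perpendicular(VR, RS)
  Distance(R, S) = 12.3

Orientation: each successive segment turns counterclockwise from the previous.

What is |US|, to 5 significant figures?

20.756

M is at the origin; MU runs at 50.6° with length 12.0, so U = (7.6168, 9.2728). ∠MUT = 70.8° gives UT at 159.80° from the x-axis; with |UT| = 13.7, T = (-5.2406, 14.003). ∠UTG = 72.2° gives TG at -92.400° from the x-axis; with |TG| = 11.5, G = (-5.7222, 2.5135). ∠TGV = 92.3° gives GV at -4.7000° from the x-axis; with |GV| = 8.3, V = (2.5499, 1.8334). GV is perpendicular to VR, so VR runs at 85.300°; with |VR| = 20.1, R = (4.1969, 21.866). The perpendicularity gives RS at right angles to VR, so RS runs at 175.30°; with |RS| = 12.3, S = (-8.0617, 22.874). Then |US| = |S − U| = 20.756.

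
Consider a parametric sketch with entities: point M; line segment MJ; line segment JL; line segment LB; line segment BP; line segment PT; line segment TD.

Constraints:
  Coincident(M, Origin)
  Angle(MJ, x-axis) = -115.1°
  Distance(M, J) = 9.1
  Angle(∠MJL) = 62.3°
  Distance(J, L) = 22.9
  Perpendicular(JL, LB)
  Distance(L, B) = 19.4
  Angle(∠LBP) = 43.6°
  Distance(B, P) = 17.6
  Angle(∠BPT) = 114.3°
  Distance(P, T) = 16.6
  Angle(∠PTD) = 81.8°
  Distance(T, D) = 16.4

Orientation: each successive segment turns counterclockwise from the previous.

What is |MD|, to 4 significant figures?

28.25

M is at the origin; MJ runs at -115.1° with length 9.1, so J = (-3.860, -8.241). ∠MJL = 62.3° gives JL at 2.600° from the x-axis; with |JL| = 22.9, L = (19.02, -7.202). JL ⟂ LB, so LB runs at 92.60°; with |LB| = 19.4, B = (18.14, 12.18). ∠LBP = 43.6° gives BP at -131.0° from the x-axis; with |BP| = 17.6, P = (6.590, -1.105). ∠BPT = 114.3° gives PT at -65.30° from the x-axis; with |PT| = 16.6, T = (13.53, -16.19). ∠PTD = 81.8° gives TD at 32.90° from the x-axis; with |TD| = 16.4, D = (27.30, -7.278). Then |MD| = |D − M| = 28.25.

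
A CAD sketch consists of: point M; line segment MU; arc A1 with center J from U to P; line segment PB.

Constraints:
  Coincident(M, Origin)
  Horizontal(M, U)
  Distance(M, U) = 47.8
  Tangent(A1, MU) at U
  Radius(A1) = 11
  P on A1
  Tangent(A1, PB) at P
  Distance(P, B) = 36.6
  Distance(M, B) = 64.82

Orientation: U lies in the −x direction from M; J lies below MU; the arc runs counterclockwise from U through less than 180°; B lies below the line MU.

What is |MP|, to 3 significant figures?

59.9

Checks: |JP| = 11.00 ✓; ∠(JP, PB) = 90.00° ✓; |PB| = 36.60 ✓; |MB| = 64.82 ✓.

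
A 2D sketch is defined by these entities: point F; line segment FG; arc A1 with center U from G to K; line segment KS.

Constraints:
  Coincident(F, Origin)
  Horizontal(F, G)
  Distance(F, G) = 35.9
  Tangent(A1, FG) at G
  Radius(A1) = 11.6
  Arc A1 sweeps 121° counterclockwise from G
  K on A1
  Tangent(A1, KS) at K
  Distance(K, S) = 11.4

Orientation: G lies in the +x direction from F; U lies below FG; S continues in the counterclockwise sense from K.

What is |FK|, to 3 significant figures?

31.3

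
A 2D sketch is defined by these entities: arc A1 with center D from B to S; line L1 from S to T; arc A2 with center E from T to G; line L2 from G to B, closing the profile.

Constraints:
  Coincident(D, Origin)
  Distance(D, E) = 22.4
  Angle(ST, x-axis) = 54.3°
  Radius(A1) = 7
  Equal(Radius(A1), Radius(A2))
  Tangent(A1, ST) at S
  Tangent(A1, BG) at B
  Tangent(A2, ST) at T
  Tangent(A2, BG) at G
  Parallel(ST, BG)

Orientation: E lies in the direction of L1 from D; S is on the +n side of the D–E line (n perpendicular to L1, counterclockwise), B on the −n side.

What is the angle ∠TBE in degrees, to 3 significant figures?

14.7°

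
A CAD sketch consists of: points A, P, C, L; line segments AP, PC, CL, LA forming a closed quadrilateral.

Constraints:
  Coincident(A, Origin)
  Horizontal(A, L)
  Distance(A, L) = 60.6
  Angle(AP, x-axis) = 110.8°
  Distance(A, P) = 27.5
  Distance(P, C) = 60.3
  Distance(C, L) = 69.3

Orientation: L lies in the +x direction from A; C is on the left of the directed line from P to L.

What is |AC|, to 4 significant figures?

74.21

Checks: A = (0.00, 0.00) ✓; |PC| = 60.30 ✓; |CL| = 69.30 ✓.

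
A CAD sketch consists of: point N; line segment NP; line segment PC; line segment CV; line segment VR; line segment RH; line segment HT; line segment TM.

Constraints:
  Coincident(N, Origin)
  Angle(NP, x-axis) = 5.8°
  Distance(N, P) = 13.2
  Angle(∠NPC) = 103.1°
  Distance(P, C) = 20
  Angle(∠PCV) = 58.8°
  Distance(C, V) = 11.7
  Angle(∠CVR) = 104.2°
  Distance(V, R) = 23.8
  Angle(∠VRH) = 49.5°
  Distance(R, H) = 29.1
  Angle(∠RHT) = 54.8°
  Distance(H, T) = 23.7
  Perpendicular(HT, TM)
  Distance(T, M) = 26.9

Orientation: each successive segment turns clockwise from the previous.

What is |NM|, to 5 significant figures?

9.7574

∠RHT = 54.8° gives HT at -163.80° from the x-axis; with |HT| = 23.7, T = (7.3735, -16.075). HT is perpendicular to TM, so TM runs at 106.20°; with |TM| = 26.9, M = (-0.13133, 9.7565). Then |NM| = |M − N| = 9.7574.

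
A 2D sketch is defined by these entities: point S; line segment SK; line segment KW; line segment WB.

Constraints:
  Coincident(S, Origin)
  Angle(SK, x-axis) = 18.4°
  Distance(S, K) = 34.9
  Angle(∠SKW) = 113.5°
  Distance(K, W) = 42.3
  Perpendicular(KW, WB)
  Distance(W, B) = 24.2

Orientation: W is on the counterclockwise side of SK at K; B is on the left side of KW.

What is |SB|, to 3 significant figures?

56.8

S is at the origin; SK runs at 18.4° with length 34.9, so K = 34.9·(cos 18.4°, sin 18.4°) = (33.1, 11.0). ∠SKW = 113.5°, so KW runs at 18.4° + (180° − 113.5°) = 84.9° from the x-axis; with |KW| = 42.3, W = K + 42.3·(cos 84.9°, sin 84.9°) = (36.9, 53.1). KW is perpendicular to WB; with |WB| = 24.2 on the left of KW, B = W + 24.2·(-0.996, 0.0889) = (12.8, 55.3). Then |SB| = |B − S| = 56.8.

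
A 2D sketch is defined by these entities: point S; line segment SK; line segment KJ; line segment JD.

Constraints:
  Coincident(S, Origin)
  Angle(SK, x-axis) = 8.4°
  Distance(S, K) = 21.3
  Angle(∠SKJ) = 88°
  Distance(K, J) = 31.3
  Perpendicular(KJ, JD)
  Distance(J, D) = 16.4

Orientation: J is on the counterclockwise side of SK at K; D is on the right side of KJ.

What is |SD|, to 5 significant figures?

48.518

∠SKJ = 88.0°, so KJ runs at 8.4° + (180° − 88.0°) = 100.40° from the x-axis; with |KJ| = 31.3, J = K + 31.3·(cos 100.40°, sin 100.40°) = (15.421, 33.897). The perpendicularity gives JD at right angles to KJ; with |JD| = 16.4 on the right of KJ, D = J + 16.4·(0.98357, 0.18052) = (31.552, 36.858). Then |SD| = |D − S| = 48.518.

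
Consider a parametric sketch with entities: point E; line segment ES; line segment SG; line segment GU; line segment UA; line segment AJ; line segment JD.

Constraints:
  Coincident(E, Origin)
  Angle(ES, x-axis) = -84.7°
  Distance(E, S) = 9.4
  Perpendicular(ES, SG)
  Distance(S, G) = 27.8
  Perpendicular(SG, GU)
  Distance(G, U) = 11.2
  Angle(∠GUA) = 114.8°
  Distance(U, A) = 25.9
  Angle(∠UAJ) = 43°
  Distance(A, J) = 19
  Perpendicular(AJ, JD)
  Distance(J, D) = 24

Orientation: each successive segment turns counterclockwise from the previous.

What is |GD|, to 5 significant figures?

14.765

E is at the origin; ES runs at -84.7° with length 9.4, so S = (0.86828, -9.3598). ES ⟂ SG, so SG runs at 5.3000°; with |SG| = 27.8, G = (28.549, -6.7919). SG is perpendicular to GU, so GU runs at 95.300°; with |GU| = 11.2, U = (27.515, 4.3602). ∠GUA = 114.8° gives UA at 160.50° from the x-axis; with |UA| = 25.9, A = (3.1005, 13.006). ∠UAJ = 43.0° gives AJ at -62.500° from the x-axis; with |AJ| = 19.0, J = (11.874, -3.8474). AJ is perpendicular to JD, so JD runs at 27.500°; with |JD| = 24.0, D = (33.162, 7.2346). Then |GD| = |D − G| = 14.765.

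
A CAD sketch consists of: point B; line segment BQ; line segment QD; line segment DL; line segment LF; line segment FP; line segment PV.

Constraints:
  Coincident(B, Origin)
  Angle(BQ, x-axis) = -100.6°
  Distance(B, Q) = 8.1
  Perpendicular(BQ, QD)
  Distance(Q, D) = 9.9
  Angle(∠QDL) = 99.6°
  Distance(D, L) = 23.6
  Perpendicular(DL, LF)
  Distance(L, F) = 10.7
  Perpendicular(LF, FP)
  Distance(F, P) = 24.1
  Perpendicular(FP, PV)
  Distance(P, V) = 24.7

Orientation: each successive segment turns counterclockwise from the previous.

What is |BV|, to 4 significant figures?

26.03

LF is perpendicular to FP, so FP runs at -110.2°; with |FP| = 24.1, P = (-1.973, -6.557). The perpendicularity gives PV at right angles to FP, so PV runs at -20.20°; with |PV| = 24.7, V = (21.21, -15.09). Then |BV| = |V − B| = 26.03.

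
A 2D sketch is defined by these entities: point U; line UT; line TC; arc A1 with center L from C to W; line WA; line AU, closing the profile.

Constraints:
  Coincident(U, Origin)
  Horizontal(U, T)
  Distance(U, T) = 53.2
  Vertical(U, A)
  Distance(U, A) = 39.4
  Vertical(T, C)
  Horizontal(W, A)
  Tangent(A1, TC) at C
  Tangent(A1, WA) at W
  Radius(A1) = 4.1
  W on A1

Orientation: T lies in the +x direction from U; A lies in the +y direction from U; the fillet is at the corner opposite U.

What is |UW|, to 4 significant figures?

62.95

The virtual corner opposite U is at (53.20, 39.40). Since A1 is tangent to TC there, LC ⟂ TC and since A1 is tangent to WA there, LW ⟂ WA, with radius 4.1, so the center L sits 4.1 in from both sides at L = (49.10, 35.30). That places the tangent points at C = (53.20, 35.30) on TC and W = (49.10, 39.40) on WA. Then |UW| = |W − U| = 62.95.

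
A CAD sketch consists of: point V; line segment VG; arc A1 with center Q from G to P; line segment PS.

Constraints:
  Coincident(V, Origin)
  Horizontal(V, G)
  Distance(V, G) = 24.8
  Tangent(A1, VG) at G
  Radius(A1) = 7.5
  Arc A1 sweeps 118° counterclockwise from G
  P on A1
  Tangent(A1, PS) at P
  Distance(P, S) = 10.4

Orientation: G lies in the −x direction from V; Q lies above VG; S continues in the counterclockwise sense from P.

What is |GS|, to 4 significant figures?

20.28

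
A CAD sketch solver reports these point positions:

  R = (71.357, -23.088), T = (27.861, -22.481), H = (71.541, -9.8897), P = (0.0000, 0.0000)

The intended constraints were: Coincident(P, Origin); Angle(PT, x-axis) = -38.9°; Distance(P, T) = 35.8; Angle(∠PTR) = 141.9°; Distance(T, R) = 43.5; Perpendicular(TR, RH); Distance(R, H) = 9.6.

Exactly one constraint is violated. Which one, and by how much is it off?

Distance(R, H) = 9.6 — off by 3.60.

P = (0.00, 0.00) ✓; PT at -38.90° ✓; |PT| = 35.80 ✓; ∠PTR = 141.9° ✓; |TR| = 43.50 ✓; ∠(TR, RH) = 90.00° ✓; |RH| = 13.20 ✗.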